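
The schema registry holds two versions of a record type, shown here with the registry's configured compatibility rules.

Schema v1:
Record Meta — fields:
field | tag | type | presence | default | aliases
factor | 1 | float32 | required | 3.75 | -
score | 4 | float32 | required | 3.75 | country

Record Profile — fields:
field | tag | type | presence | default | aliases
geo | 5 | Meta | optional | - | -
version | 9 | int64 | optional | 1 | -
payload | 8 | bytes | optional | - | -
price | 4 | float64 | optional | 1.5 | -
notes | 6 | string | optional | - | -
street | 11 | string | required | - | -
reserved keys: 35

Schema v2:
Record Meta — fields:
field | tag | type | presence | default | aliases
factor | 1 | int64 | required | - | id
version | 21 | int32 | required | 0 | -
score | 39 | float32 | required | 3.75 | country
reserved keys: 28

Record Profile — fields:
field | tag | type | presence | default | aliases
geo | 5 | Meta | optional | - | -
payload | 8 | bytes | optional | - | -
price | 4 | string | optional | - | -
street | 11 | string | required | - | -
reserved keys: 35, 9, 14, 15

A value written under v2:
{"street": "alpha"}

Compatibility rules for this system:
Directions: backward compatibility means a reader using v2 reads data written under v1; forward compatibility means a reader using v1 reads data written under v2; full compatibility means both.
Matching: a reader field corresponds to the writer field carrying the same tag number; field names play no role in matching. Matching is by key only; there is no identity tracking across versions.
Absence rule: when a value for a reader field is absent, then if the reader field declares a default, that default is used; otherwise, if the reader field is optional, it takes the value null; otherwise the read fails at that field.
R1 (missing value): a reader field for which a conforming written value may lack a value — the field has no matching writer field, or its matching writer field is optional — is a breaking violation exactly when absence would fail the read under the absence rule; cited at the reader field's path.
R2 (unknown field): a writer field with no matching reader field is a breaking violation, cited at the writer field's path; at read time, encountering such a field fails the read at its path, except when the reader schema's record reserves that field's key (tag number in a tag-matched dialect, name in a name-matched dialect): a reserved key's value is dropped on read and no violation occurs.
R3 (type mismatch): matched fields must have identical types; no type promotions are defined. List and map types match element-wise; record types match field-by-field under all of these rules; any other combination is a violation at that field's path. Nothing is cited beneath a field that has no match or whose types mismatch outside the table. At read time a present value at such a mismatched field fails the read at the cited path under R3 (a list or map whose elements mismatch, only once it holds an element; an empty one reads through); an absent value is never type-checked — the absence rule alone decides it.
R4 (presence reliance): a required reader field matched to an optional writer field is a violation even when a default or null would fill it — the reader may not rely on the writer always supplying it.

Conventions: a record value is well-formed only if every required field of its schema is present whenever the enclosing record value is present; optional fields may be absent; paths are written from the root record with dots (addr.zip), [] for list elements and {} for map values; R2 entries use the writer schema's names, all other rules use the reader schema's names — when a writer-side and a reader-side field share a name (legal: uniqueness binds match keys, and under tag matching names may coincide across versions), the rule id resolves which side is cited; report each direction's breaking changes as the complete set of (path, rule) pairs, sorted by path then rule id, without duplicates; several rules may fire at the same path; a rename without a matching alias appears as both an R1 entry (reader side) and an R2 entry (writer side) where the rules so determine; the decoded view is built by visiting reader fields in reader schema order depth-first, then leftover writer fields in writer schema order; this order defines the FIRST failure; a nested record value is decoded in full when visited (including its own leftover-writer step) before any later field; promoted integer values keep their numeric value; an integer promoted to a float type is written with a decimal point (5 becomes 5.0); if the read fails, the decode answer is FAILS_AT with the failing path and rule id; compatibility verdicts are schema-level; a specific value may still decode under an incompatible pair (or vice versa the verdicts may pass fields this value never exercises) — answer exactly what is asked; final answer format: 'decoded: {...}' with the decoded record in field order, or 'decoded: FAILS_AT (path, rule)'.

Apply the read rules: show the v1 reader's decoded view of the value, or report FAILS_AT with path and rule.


in Profile below, arrows point writer -> reader
migrating the Profile value to v1:
  geo := null (absent, optional -> null)
  version := 1 (absent -> default)
  payload := null (absent, optional -> null)
  price := 1.5 (absent -> default)
  notes := null (absent, optional -> null)
  street := "alpha"
  => decoded: {"geo": null, "version": 1, "payload": null, "price": 1.5, "notes": null, "street": "alpha"}
checking off the Profile differences that do not matter here:
  added field version to record Meta: required int32, tag 21, default 0 (in v2 it sits immediately before score) -> shifts the Profile verdicts, not this decode
  field factor in record Meta: type float32 changed to int64 (its default is dropped) -> shifts the Profile verdicts, not this decode
  removed field notes from record Profile -> shifts the Profile verdicts, not this decode
  field price in record Profile: type float64 changed to string (its default is dropped) -> shifts the Profile verdicts, not this decode
  removed field version from record Profile (its key 9 joins the reserved list) -> fires no rule on Profile under this dialect and leaves the result unchanged
  field score in record Meta: tag 4 changed to 39 -> shifts the Profile verdicts, not this decode

decoded: {"geo": null, "version": 1, "payload": null, "price": 1.5, "notes": null, "street": "alpha"}


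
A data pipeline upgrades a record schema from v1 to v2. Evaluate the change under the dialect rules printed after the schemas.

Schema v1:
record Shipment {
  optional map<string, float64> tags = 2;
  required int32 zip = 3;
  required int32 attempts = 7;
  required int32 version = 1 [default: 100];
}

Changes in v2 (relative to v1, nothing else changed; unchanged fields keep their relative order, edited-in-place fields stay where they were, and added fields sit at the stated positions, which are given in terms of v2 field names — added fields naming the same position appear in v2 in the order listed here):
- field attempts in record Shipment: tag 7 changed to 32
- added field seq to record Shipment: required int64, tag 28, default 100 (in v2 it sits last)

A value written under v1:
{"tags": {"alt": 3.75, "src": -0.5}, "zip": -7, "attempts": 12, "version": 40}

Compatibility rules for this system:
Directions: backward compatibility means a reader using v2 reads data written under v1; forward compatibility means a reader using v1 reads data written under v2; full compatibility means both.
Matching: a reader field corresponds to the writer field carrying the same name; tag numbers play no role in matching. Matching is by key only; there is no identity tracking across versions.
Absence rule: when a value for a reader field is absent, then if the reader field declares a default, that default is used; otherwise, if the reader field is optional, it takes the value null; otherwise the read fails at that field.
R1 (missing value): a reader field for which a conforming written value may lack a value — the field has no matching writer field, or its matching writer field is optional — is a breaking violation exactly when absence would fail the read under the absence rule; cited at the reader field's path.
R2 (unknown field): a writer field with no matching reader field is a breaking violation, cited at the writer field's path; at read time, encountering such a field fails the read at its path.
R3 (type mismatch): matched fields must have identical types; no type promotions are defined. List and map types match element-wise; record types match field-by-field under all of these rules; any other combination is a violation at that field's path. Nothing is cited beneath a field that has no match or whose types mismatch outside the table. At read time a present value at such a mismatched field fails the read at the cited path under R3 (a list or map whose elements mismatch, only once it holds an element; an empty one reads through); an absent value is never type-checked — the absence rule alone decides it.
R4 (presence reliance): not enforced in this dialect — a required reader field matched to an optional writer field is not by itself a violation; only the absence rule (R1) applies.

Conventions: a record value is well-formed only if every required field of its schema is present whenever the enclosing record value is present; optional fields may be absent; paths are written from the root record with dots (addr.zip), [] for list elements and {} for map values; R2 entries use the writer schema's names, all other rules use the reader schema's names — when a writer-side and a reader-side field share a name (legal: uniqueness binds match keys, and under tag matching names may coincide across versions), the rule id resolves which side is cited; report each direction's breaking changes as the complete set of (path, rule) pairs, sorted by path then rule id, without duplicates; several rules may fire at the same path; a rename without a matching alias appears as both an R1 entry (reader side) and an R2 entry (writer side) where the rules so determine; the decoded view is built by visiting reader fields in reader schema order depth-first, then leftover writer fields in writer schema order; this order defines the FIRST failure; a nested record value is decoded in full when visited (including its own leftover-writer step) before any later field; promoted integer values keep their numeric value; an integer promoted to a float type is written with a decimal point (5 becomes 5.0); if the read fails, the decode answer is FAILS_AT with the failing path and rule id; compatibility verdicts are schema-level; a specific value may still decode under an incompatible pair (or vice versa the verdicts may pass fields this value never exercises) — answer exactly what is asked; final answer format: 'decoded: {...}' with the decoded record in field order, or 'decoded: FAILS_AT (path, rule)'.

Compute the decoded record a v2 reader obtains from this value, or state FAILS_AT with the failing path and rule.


decoded: {"tags": {"alt": 3.75, "src": -0.5}, "zip": -7, "attempts": 12, "version": 40, "seq": 100}

in Shipment below, arrows point writer -> reader
decoding the Shipment value with the v2 reader:
  tags := {"alt": 3.75, "src": -0.5}
  zip := -7
  attempts := 12
  version := 40
  seq := 100 (no value, default fills)
  => decoded: {"tags": {"alt": 3.75, "src": -0.5}, "zip": -7, "attempts": 12, "version": 40, "seq": 100}
the rest of the Shipment diff is inert for this question:
  field attempts in record Shipment: tag 7 changed to 32 -> inert under this dialect — no rule fires on Shipment and the result does not move


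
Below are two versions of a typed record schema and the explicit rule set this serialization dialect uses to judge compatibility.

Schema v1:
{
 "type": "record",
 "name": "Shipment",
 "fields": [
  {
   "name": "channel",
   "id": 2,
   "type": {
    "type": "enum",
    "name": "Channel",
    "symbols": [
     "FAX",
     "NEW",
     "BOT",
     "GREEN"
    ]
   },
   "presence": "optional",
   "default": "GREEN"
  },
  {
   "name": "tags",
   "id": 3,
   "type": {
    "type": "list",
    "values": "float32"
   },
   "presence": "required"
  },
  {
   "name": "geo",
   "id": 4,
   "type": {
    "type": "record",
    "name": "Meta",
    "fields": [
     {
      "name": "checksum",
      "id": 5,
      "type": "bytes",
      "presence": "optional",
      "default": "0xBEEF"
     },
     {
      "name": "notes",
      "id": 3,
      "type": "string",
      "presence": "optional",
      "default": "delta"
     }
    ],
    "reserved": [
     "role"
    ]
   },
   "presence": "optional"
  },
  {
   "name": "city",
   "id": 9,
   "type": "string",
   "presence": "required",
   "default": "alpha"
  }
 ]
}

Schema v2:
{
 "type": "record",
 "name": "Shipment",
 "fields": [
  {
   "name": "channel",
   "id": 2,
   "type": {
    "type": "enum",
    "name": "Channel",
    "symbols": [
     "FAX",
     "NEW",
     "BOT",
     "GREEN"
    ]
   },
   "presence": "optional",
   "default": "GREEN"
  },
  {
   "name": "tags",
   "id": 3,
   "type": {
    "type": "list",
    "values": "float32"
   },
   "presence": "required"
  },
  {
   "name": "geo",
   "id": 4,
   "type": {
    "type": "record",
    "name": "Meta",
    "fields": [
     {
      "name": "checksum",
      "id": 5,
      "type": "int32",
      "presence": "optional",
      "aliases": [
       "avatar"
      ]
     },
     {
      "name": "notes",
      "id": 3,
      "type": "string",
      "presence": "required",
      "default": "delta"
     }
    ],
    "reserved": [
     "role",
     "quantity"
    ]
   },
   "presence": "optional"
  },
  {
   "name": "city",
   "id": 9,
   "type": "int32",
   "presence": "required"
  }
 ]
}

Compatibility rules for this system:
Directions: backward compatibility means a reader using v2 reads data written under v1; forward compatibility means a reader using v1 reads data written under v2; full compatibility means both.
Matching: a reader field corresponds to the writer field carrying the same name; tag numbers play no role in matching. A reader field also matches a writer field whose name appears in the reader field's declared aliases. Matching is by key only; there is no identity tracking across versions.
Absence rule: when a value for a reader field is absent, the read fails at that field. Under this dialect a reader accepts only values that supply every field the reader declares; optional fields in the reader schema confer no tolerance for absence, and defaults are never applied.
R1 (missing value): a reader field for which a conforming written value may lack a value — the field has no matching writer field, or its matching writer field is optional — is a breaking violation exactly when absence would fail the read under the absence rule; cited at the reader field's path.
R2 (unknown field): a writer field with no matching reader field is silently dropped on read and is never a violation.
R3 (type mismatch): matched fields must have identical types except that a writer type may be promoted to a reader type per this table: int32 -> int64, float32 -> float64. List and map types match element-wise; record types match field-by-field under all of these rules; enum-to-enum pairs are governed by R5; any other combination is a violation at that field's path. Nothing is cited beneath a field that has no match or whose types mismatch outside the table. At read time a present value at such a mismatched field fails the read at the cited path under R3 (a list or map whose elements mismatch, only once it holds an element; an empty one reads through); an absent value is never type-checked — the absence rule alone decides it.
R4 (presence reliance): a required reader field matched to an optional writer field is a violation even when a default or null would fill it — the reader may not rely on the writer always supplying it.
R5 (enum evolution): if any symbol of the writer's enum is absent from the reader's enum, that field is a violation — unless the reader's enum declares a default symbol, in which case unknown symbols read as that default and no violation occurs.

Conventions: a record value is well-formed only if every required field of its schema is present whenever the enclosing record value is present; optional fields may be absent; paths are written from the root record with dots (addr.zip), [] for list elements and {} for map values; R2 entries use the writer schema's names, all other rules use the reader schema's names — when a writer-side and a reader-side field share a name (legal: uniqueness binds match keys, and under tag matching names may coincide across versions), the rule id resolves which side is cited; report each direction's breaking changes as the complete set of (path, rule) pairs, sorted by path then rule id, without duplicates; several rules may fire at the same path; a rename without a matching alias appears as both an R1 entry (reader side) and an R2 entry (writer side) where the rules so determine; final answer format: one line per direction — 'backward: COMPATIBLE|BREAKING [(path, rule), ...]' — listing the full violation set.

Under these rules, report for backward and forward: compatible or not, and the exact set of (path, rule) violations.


backward: BREAKING [(channel, R1), (city, R3), (geo, R1), (geo.checksum, R1), (geo.checksum, R3), (geo.notes, R1), (geo.notes, R4)]; forward: BREAKING [(channel, R1), (city, R3), (geo, R1), (geo.checksum, R1), (geo.checksum, R3)]

each type pair in Shipment: writer, then reader
checking backward for Shipment: reader v2 against writer v1:
  channel <- channel (Channel -> Channel, writer optional)
  tags <- tags (list<float32> -> list<float32>, writer required)
  geo <- geo (Meta -> Meta, writer optional)
  city <- city (string -> int32, writer required)
  geo.checksum <- geo.checksum (bytes -> int32, writer optional)
  geo.notes <- geo.notes (string -> string, writer optional)
  violation R1 at channel
  violation R3 at city
  violation R1 at geo
  violation R1 at geo.checksum
  violation R3 at geo.checksum
  violation R1 at geo.notes
  violation R4 at geo.notes
  => 7 violation(s): backward is BREAKING for Shipment
checking forward for Shipment: reader v1 against writer v2:
  channel <- channel (Channel -> Channel, writer optional)
  tags <- tags (list<float32> -> list<float32>, writer required)
  geo <- geo (Meta -> Meta, writer optional)
  city <- city (int32 -> string, writer required)
  geo.checksum <- geo.checksum (int32 -> bytes, writer optional)
  geo.notes <- geo.notes (string -> string, writer required)
  violation R1 at channel
  violation R3 at city
  violation R1 at geo
  violation R1 at geo.checksum
  violation R3 at geo.checksum
  => 5 violation(s): forward is BREAKING for Shipment


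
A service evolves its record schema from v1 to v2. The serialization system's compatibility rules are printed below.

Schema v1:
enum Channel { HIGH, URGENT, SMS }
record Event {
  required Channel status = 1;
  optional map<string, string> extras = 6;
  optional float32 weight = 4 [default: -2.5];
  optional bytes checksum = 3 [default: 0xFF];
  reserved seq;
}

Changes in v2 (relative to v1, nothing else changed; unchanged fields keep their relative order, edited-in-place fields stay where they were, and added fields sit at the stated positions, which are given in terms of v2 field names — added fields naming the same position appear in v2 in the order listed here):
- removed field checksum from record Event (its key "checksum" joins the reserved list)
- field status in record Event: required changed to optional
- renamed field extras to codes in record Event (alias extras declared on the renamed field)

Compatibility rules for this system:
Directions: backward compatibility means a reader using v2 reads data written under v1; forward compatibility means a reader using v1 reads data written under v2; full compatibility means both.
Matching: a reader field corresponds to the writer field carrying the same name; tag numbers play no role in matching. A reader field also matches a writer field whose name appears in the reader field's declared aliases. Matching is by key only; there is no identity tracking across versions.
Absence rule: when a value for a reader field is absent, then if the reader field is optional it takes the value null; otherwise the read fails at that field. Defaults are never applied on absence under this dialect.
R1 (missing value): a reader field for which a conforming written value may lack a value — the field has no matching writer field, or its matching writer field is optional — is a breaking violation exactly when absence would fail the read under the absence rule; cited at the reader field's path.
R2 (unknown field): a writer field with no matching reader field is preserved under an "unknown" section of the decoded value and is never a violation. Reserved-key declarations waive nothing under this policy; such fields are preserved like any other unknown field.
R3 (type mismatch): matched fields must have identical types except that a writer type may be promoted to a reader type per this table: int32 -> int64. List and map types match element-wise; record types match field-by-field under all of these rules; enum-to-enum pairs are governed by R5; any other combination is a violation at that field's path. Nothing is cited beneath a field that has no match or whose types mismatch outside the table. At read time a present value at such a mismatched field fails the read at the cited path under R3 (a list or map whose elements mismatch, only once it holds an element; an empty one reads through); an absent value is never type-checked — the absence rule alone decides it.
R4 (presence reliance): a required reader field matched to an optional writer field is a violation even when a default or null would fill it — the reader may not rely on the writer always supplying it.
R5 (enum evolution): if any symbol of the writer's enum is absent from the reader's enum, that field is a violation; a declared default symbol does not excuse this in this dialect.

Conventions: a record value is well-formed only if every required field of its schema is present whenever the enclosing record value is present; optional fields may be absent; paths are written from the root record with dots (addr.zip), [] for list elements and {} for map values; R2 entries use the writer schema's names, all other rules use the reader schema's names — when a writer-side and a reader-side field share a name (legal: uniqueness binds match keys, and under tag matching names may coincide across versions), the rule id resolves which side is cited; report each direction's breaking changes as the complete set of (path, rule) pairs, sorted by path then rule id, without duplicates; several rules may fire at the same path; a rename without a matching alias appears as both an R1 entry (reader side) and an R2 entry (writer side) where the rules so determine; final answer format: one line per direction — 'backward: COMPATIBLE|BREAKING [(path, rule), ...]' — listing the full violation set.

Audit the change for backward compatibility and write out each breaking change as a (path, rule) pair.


each type pair in Event: writer, then reader
backward for Event (reader v2, writer v1):
  status: paired with writer status (Channel -> Channel; writer required)
  codes: paired with writer extras (map<string, string> -> map<string, string>; writer optional)
  weight: paired with writer weight (float32 -> float32; writer optional)
  writer checksum: unknown to reader
  => backward: COMPATIBLE
diffs on Event not affecting the asked answer:
  removed field checksum from record Event (its key "checksum" joins the reserved list) -> triggers nothing under Event's printed rules — same verdict
  field status in record Event: required changed to optional -> matters only for Event's forward compatibility — outside the asked direction
  renamed field extras to codes in record Event (alias extras declared on the renamed field) -> triggers nothing under Event's printed rules — same verdict

backward: COMPATIBLE []


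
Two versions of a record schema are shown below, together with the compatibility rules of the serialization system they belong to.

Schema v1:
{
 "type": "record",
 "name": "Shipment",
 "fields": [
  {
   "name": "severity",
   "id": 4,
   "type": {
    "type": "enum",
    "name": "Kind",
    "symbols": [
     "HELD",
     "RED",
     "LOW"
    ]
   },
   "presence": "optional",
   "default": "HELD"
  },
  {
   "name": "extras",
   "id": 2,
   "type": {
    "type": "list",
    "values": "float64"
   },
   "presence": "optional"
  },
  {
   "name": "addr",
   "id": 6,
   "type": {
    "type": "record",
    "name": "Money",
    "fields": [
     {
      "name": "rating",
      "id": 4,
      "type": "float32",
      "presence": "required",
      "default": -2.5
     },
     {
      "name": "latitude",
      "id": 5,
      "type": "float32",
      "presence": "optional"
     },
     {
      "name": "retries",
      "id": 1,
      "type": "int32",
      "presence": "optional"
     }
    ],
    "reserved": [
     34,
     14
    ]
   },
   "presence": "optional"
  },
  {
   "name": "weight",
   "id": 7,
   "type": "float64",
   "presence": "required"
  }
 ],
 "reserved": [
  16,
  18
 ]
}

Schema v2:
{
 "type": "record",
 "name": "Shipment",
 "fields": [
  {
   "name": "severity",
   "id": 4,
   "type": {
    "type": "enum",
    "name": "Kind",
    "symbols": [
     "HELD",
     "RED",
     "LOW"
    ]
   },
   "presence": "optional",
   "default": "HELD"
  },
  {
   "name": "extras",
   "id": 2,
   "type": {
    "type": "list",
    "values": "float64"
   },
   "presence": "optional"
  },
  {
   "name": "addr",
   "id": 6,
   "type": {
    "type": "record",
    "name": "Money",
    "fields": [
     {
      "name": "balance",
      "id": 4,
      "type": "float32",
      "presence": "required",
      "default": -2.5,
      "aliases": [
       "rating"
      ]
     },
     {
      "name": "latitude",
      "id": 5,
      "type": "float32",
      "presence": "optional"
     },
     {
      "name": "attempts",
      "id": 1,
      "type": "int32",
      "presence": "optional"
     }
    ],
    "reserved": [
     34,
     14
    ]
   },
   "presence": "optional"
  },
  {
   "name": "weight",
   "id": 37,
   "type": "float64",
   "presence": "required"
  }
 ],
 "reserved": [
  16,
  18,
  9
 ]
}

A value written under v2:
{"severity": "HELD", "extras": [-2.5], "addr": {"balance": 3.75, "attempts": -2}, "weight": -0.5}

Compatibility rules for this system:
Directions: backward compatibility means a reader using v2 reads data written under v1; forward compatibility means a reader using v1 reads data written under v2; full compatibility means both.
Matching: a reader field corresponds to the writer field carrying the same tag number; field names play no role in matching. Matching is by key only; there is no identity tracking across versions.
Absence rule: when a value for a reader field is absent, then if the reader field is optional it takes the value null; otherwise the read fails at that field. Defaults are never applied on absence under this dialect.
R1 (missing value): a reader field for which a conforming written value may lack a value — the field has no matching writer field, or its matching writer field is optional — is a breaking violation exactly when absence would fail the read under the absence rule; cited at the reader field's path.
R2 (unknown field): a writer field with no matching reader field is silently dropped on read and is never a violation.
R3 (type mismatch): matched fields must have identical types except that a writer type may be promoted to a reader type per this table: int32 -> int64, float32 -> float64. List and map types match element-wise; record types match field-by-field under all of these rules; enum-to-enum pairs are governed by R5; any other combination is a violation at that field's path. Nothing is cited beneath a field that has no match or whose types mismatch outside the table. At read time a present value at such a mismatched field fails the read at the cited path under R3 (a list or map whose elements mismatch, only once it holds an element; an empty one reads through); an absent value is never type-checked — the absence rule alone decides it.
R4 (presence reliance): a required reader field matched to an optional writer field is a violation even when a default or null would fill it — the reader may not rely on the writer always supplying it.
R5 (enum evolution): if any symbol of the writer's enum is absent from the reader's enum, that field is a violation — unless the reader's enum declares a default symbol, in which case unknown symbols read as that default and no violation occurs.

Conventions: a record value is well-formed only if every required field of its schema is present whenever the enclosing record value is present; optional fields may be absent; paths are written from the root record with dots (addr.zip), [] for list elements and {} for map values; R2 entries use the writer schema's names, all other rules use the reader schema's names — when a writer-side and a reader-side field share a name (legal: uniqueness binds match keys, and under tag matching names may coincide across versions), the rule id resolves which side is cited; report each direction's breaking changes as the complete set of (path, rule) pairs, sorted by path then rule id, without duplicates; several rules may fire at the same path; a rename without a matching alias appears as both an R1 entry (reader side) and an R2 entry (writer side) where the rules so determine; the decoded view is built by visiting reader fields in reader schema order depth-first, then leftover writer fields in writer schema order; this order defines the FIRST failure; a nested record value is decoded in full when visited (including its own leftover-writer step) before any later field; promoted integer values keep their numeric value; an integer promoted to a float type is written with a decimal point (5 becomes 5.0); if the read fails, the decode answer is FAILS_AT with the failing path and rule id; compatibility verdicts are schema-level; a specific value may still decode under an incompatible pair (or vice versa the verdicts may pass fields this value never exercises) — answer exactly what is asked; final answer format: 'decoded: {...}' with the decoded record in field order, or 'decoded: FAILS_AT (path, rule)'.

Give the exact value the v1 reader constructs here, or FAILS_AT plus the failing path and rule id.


decoded: FAILS_AT (weight, R1)

each type pair in Shipment: writer, then reader
decoding the Shipment value with the v1 reader:
  severity := "HELD"
  extras := [-2.5]
  addr.rating := 3.75 (from writer balance)
  addr.latitude := null (not supplied -> null)
  addr.retries := -2 (from writer attempts)
  read fails at weight under R1 (no fill)
  => FAILS_AT (weight, R1)
diffs on Shipment not affecting the asked answer:
  renamed field retries to attempts in record Money -> inert under this dialect — no rule fires on Shipment and the result does not move
  renamed field rating to balance in record Money (alias rating declared on the renamed field) -> inert under this dialect — no rule fires on Shipment and the result does not move


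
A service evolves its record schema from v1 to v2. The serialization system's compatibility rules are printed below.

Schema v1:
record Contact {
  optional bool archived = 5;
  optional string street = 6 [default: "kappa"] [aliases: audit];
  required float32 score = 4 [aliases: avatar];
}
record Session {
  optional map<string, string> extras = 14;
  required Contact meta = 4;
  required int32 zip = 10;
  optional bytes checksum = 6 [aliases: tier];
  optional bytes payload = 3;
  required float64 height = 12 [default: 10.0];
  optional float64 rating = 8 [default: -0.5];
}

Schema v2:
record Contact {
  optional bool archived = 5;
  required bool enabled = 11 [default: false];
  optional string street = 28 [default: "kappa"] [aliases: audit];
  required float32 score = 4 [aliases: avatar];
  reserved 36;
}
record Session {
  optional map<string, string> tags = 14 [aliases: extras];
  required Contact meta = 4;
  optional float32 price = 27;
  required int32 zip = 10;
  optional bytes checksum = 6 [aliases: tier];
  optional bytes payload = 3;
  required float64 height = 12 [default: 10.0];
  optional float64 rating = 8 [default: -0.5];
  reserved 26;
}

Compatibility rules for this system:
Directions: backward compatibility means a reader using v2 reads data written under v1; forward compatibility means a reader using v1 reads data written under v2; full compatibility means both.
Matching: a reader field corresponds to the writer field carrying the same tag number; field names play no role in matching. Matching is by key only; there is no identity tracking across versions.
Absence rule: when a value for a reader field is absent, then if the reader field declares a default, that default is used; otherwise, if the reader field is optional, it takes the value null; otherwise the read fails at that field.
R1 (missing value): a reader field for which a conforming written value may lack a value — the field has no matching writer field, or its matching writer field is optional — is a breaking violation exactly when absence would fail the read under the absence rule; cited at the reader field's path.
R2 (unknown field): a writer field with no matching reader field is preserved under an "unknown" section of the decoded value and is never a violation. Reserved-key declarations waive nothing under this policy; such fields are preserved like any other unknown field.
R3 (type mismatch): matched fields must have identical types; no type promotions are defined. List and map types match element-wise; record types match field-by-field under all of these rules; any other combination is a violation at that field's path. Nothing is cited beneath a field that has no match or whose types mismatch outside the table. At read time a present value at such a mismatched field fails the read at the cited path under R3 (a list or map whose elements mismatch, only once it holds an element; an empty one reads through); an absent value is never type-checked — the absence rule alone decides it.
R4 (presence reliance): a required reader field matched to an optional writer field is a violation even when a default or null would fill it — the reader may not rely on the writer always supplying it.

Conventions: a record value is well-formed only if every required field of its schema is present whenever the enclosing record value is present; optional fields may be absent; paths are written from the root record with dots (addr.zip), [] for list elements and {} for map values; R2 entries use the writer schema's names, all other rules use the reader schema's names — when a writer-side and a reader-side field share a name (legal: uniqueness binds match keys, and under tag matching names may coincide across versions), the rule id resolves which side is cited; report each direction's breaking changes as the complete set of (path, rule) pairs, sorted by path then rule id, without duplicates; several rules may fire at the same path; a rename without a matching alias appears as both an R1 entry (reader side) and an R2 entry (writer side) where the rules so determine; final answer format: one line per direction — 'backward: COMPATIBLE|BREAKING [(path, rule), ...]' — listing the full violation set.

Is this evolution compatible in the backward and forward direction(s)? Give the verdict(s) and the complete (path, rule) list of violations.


in Session below, arrows point writer -> reader
backward analysis of Session with v2 as reader and v1 as writer:
  map<string, string> -> map<string, string>, writer optional: tags aligns to extras
  Contact -> Contact, writer required: meta aligns to meta
  no writer field matches reader price
  int32 -> int32, writer required: zip aligns to zip
  bytes -> bytes, writer optional: checksum aligns to checksum
  bytes -> bytes, writer optional: payload aligns to payload
  float64 -> float64, writer required: height aligns to height
  float64 -> float64, writer optional: rating aligns to rating
  bool -> bool, writer optional: meta.archived aligns to meta.archived
  no writer field matches reader meta.enabled
  no writer field matches reader meta.street
  float32 -> float32, writer required: meta.score aligns to meta.score
  writer field meta.street has no reader counterpart
  => no violations; backward on Session: COMPATIBLE
forward analysis of Session with v1 as reader and v2 as writer:
  map<string, string> -> map<string, string>, writer optional: extras aligns to tags
  Contact -> Contact, writer required: meta aligns to meta
  int32 -> int32, writer required: zip aligns to zip
  bytes -> bytes, writer optional: checksum aligns to checksum
  bytes -> bytes, writer optional: payload aligns to payload
  float64 -> float64, writer required: height aligns to height
  float64 -> float64, writer optional: rating aligns to rating
  writer field price has no reader counterpart
  bool -> bool, writer optional: meta.archived aligns to meta.archived
  no writer field matches reader meta.street
  float32 -> float32, writer required: meta.score aligns to meta.score
  writer field meta.enabled has no reader counterpart
  writer field meta.street has no reader counterpart
  => no violations; forward on Session: COMPATIBLE

backward: COMPATIBLE []; forward: COMPATIBLE []


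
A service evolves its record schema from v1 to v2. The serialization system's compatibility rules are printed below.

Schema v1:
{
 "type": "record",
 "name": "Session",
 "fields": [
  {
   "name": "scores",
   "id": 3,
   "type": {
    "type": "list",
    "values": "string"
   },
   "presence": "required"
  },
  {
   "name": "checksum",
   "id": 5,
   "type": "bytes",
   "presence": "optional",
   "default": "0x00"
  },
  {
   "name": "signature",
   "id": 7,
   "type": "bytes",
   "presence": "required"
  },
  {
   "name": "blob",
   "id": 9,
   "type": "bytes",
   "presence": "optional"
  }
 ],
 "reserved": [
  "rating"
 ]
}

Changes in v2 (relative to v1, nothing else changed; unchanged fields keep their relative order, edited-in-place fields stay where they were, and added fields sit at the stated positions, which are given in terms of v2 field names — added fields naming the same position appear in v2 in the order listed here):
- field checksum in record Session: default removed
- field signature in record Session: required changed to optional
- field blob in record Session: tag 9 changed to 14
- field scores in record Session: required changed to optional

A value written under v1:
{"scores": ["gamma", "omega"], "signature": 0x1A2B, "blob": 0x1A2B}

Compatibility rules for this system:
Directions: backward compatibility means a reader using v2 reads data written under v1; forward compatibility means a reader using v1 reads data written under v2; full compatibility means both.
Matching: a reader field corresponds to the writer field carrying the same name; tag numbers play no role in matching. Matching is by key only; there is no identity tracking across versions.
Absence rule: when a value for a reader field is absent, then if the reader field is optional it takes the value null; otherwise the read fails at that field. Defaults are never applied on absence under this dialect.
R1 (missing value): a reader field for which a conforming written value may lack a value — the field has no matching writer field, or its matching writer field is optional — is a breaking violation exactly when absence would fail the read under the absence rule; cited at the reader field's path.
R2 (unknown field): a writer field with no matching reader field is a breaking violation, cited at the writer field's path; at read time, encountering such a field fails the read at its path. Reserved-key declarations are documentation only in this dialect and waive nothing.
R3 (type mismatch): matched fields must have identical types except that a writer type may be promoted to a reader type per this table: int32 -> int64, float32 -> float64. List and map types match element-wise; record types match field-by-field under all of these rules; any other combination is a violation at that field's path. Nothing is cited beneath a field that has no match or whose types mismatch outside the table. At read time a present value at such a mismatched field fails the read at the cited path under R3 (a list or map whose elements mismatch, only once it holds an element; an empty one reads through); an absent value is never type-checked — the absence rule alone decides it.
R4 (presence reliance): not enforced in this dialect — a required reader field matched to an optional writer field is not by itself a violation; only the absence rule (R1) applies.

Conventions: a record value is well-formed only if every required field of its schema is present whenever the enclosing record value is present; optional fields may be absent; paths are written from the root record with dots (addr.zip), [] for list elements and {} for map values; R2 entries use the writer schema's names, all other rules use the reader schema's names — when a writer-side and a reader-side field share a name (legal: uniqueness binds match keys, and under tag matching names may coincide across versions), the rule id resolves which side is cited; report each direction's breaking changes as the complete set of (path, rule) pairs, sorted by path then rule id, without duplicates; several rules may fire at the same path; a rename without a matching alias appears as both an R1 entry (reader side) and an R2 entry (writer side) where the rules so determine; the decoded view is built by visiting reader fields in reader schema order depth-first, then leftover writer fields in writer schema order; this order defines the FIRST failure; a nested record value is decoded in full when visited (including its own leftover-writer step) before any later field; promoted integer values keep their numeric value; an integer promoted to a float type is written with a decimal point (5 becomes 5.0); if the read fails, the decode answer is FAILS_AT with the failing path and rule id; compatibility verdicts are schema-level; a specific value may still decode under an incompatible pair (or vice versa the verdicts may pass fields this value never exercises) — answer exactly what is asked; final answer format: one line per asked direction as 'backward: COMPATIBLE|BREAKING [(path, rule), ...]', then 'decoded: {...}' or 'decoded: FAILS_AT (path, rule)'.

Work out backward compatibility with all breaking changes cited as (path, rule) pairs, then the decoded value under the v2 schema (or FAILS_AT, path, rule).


backward: COMPATIBLE []; decoded: {"scores": ["gamma", "omega"], "checksum": null, "signature": 0x1A2B, "blob": 0x1A2B}

the writer's type comes first in each Session pair
backward analysis of Session with v2 as reader and v1 as writer:
  list<string> -> list<string>, writer required: scores aligns to scores
  bytes -> bytes, writer optional: checksum aligns to checksum
  bytes -> bytes, writer required: signature aligns to signature
  bytes -> bytes, writer optional: blob aligns to blob
  => backward verdict for Session: COMPATIBLE, no violations
migrating the Session value to v2:
  scores := ["gamma", "omega"]
  checksum := null (missing; optional => null)
  signature := 0x1A2B
  blob := 0x1A2B
  => decoded: {"scores": ["gamma", "omega"], "checksum": null, "signature": 0x1A2B, "blob": 0x1A2B}
the other Session changes do not affect what is asked:
  field checksum in record Session: default removed -> triggers nothing under Session's printed rules — same verdict
  field signature in record Session: required changed to optional -> matters only for Session's forward compatibility — outside the asked direction
  field blob in record Session: tag 9 changed to 14 -> triggers nothing under Session's printed rules — same verdict
  field scores in record Session: required changed to optional -> matters only for Session's forward compatibility — outside the asked direction
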